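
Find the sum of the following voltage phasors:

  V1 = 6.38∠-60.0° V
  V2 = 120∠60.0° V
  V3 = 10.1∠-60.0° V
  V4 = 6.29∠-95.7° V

Step 1 — Convert each phasor to rectangular form:
  V1 = 6.38·(cos(-60.0°) + j·sin(-60.0°)) = 3.19 - j5.525 V
  V2 = 120·(cos(60.0°) + j·sin(60.0°)) = 60 + j103.9 V
  V3 = 10.1·(cos(-60.0°) + j·sin(-60.0°)) = 5.05 - j8.747 V
  V4 = 6.29·(cos(-95.7°) + j·sin(-95.7°)) = -0.6247 - j6.259 V
Step 2 — Sum components: V_total = 67.62 + j83.39 V.
Step 3 — Convert to polar: |V_total| = 107.4 V, ∠V_total = 51.0°.

V_total = 107.4∠51.0° V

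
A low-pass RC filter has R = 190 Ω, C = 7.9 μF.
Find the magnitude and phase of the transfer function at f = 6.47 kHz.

Step 1 — Angular frequency: ω = 2π·6470 = 4.065e+04 rad/s.
Step 2 — Transfer function: H(jω) = 1/(1 + jωRC).
Step 3 — Denominator: 1 + jωRC = 1 + j·4.065e+04·190·7.9e-06 = 1 + j61.02.
Step 4 — H = 0.0002685 - j0.01638.
Step 5 — Magnitude: |H| = 0.01639 (-35.7 dB); phase: φ = -89.1°.

|H| = 0.01639 (-35.7 dB), φ = -89.1°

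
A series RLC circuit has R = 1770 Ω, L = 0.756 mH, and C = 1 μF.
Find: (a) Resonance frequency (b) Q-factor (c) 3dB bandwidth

Step 1 — Resonance condition Im(Z)=0 gives ω₀ = 1/√(LC).
Step 2 — ω₀ = 1/√(0.000756·1e-06) = 3.637e+04 rad/s.
Step 3 — f₀ = ω₀/(2π) = 5788 Hz.
Step 4 — Series Q: Q = ω₀L/R = 3.637e+04·0.000756/1770 = 0.01553.
Step 5 — 3dB bandwidth: Δω = ω₀/Q = 2.341e+06 rad/s; BW = Δω/(2π) = 3.726e+05 Hz.

(a) f₀ = 5788 Hz  (b) Q = 0.01553  (c) BW = 3.726e+05 Hz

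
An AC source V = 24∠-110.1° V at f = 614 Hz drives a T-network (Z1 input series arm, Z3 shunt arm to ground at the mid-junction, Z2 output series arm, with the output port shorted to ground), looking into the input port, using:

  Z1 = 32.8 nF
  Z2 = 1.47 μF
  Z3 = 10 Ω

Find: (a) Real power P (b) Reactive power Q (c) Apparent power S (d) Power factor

Step 1 — Angular frequency: ω = 2π·f = 2π·614 = 3858 rad/s.
Step 2 — Component impedances:
  Z1: Z = 1/(jωC) = -j/(ω·C) = 0 - j7903 Ω
  Z2: Z = 1/(jωC) = -j/(ω·C) = 0 - j176.3 Ω
  Z3: Z = R = 10 Ω
Step 3 — With the output port shorted to ground, the output series arm Z2 runs from the junction to ground; the shunt arm Z3 also runs from the junction to ground. They appear in parallel: Z3 || Z2 = 9.968 - j0.5653 Ω.
Step 4 — Series with input arm Z1: Z_in = Z1 + (Z3 || Z2) = 9.968 - j7903 Ω = 7903∠-89.9° Ω.
Step 5 — Source phasor: V = 24∠-110.1° V = -8.248 - j22.54 V.
Step 6 — Current: I = V / Z = 0.00285 - j0.001047 A = 0.003037∠-20.2° A.
Step 7 — Complex power: S = V·I* = 9.192e-05 - j0.07288 VA.
Step 8 — Real power: P = Re(S) = 9.192e-05 W.
Step 9 — Reactive power: Q = Im(S) = -0.07288 VAR.
Step 10 — Apparent power: |S| = 0.07288 VA.
Step 11 — Power factor: PF = P/|S| = 0.001261 (leading).

(a) P = 9.192e-05 W  (b) Q = -0.07288 VAR  (c) S = 0.07288 VA  (d) PF = 0.001261 (leading)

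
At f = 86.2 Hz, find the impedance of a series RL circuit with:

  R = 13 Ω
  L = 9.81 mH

Step 1 — Angular frequency: ω = 2π·f = 2π·86.2 = 541.6 rad/s.
Step 2 — Component impedances:
  R: Z = R = 13 Ω
  L: Z = jωL = j·541.6·0.00981 = 0 + j5.313 Ω
Step 3 — Series combination: Z_total = R + L = 13 + j5.313 Ω = 14.04∠22.2° Ω.

Z = 13 + j5.313 Ω = 14.04∠22.2° Ω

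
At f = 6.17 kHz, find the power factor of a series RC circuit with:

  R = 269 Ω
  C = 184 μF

Step 1 — Angular frequency: ω = 2π·f = 2π·6170 = 3.877e+04 rad/s.
Step 2 — Component impedances:
  R: Z = R = 269 Ω
  C: Z = 1/(jωC) = -j/(ω·C) = 0 - j0.1402 Ω
Step 3 — Series combination: Z_total = R + C = 269 - j0.1402 Ω = 269∠-0.0° Ω.
Step 4 — Power factor: PF = cos(φ) = Re(Z)/|Z| = 269/269 = 1.
Step 5 — Type: Im(Z) = -0.1402 ⇒ leading (phase φ = -0.0°).

PF = 1 (leading, φ = -0.0°)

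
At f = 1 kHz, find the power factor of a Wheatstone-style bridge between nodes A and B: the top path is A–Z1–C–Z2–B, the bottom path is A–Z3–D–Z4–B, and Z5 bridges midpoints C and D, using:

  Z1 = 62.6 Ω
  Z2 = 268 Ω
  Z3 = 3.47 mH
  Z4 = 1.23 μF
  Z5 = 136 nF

Step 1 — Angular frequency: ω = 2π·f = 2π·1000 = 6283 rad/s.
Step 2 — Component impedances:
  Z1: Z = R = 62.6 Ω
  Z2: Z = R = 268 Ω
  Z3: Z = jωL = j·6283·0.00347 = 0 + j21.8 Ω
  Z4: Z = 1/(jωC) = -j/(ω·C) = 0 - j129.4 Ω
  Z5: Z = 1/(jωC) = -j/(ω·C) = 0 - j1170 Ω
Step 3 — Bridge requires nodal analysis (the Z5 bridge couples midpoints C and D, so the two paths cannot be reduced to a simple series/parallel combination). Setting node B to ground and injecting 1 A at node A, the 3-node admittance system at A, C, D solves to V_A = Z_AB = 30.9 - j96.13 Ω = 101∠-72.2° Ω.
Step 4 — Power factor: PF = cos(φ) = Re(Z)/|Z| = 30.9/100.97 = 0.306.
Step 5 — Type: Im(Z) = -96.13 ⇒ leading (phase φ = -72.2°).

PF = 0.306 (leading, φ = -72.2°)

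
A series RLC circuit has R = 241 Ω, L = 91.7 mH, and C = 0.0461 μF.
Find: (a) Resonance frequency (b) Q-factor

Step 1 — Resonance condition Im(Z)=0 gives ω₀ = 1/√(LC).
Step 2 — ω₀ = 1/√(0.0917·4.61e-08) = 1.538e+04 rad/s.
Step 3 — f₀ = ω₀/(2π) = 2448 Hz.
Step 4 — Series Q: Q = ω₀L/R = 1.538e+04·0.0917/241 = 5.852.

(a) f₀ = 2448 Hz  (b) Q = 5.852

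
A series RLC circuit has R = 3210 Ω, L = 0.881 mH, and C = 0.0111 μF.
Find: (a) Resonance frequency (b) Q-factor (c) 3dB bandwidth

Step 1 — Resonance condition Im(Z)=0 gives ω₀ = 1/√(LC).
Step 2 — ω₀ = 1/√(0.000881·1.11e-08) = 3.198e+05 rad/s.
Step 3 — f₀ = ω₀/(2π) = 5.089e+04 Hz.
Step 4 — Series Q: Q = ω₀L/R = 3.198e+05·0.000881/3210 = 0.08777.
Step 5 — 3dB bandwidth: Δω = ω₀/Q = 3.644e+06 rad/s; BW = Δω/(2π) = 5.799e+05 Hz.

(a) f₀ = 5.089e+04 Hz  (b) Q = 0.08777  (c) BW = 5.799e+05 Hz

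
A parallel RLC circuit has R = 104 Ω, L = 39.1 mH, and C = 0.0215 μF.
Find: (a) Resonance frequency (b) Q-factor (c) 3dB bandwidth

Step 1 — Resonance: ω₀ = 1/√(LC) = 1/√(0.0391·2.15e-08) = 3.449e+04 rad/s.
Step 2 — f₀ = ω₀/(2π) = 5489 Hz.
Step 3 — Parallel Q: Q = R/(ω₀L) = 104/(3.449e+04·0.0391) = 0.07712.
Step 4 — Bandwidth: Δω = ω₀/Q = 4.472e+05 rad/s; BW = Δω/(2π) = 7.118e+04 Hz.

(a) f₀ = 5489 Hz  (b) Q = 0.07712  (c) BW = 7.118e+04 Hz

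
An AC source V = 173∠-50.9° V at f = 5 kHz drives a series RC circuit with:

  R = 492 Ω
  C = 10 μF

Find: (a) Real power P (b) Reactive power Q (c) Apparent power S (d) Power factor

Step 1 — Angular frequency: ω = 2π·f = 2π·5000 = 3.142e+04 rad/s.
Step 2 — Component impedances:
  R: Z = R = 492 Ω
  C: Z = 1/(jωC) = -j/(ω·C) = 0 - j3.183 Ω
Step 3 — Series combination: Z_total = R + C = 492 - j3.183 Ω = 492∠-0.4° Ω.
Step 4 — Source phasor: V = 173∠-50.9° V = 109.1 - j134.3 V.
Step 5 — Current: I = V / Z = 0.2235 - j0.2714 A = 0.3516∠-50.5° A.
Step 6 — Complex power: S = V·I* = 60.83 - j0.3935 VA.
Step 7 — Real power: P = Re(S) = 60.83 W.
Step 8 — Reactive power: Q = Im(S) = -0.3935 VAR.
Step 9 — Apparent power: |S| = 60.83 VA.
Step 10 — Power factor: PF = P/|S| = 1 (leading).

(a) P = 60.83 W  (b) Q = -0.3935 VAR  (c) S = 60.83 VA  (d) PF = 1 (leading)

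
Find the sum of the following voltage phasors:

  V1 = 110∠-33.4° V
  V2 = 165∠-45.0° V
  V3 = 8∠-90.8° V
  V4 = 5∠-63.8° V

Step 1 — Convert each phasor to rectangular form:
  V1 = 110·(cos(-33.4°) + j·sin(-33.4°)) = 91.83 - j60.55 V
  V2 = 165·(cos(-45.0°) + j·sin(-45.0°)) = 116.7 - j116.7 V
  V3 = 8·(cos(-90.8°) + j·sin(-90.8°)) = -0.1117 - j7.999 V
  V4 = 5·(cos(-63.8°) + j·sin(-63.8°)) = 2.208 - j4.486 V
Step 2 — Sum components: V_total = 210.6 - j189.7 V.
Step 3 — Convert to polar: |V_total| = 283.4 V, ∠V_total = -42.0°.

V_total = 283.4∠-42.0° V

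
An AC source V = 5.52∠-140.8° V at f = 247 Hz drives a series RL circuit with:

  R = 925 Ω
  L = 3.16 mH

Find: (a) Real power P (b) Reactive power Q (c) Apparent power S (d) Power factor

Step 1 — Angular frequency: ω = 2π·f = 2π·247 = 1552 rad/s.
Step 2 — Component impedances:
  R: Z = R = 925 Ω
  L: Z = jωL = j·1552·0.00316 = 0 + j4.904 Ω
Step 3 — Series combination: Z_total = R + L = 925 + j4.904 Ω = 925∠0.3° Ω.
Step 4 — Source phasor: V = 5.52∠-140.8° V = -4.278 - j3.489 V.
Step 5 — Current: I = V / Z = -0.004644 - j0.003747 A = 0.005967∠-141.1° A.
Step 6 — Complex power: S = V·I* = 0.03294 + j0.0001746 VA.
Step 7 — Real power: P = Re(S) = 0.03294 W.
Step 8 — Reactive power: Q = Im(S) = 0.0001746 VAR.
Step 9 — Apparent power: |S| = 0.03294 VA.
Step 10 — Power factor: PF = P/|S| = 1 (lagging).

(a) P = 0.03294 W  (b) Q = 0.0001746 VAR  (c) S = 0.03294 VA  (d) PF = 1 (lagging)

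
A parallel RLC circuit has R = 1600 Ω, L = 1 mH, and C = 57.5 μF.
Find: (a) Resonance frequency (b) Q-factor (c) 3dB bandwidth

Step 1 — Resonance: ω₀ = 1/√(LC) = 1/√(0.001·5.75e-05) = 4170 rad/s.
Step 2 — f₀ = ω₀/(2π) = 663.7 Hz.
Step 3 — Parallel Q: Q = R/(ω₀L) = 1600/(4170·0.001) = 383.7.
Step 4 — Bandwidth: Δω = ω₀/Q = 10.87 rad/s; BW = Δω/(2π) = 1.73 Hz.

(a) f₀ = 663.7 Hz  (b) Q = 383.7  (c) BW = 1.73 Hz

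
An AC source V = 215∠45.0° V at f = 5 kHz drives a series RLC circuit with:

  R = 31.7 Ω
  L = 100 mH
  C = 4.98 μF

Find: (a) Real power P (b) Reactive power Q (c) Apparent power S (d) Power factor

Step 1 — Angular frequency: ω = 2π·f = 2π·5000 = 3.142e+04 rad/s.
Step 2 — Component impedances:
  R: Z = R = 31.7 Ω
  L: Z = jωL = j·3.142e+04·0.1 = 0 + j3142 Ω
  C: Z = 1/(jωC) = -j/(ω·C) = 0 - j6.392 Ω
Step 3 — Series combination: Z_total = R + L + C = 31.7 + j3135 Ω = 3135∠89.4° Ω.
Step 4 — Source phasor: V = 215∠45.0° V = 152 + j152 V.
Step 5 — Current: I = V / Z = 0.04898 - j0.048 A = 0.06857∠-44.4° A.
Step 6 — Complex power: S = V·I* = 0.1491 + j14.74 VA.
Step 7 — Real power: P = Re(S) = 0.1491 W.
Step 8 — Reactive power: Q = Im(S) = 14.74 VAR.
Step 9 — Apparent power: |S| = 14.74 VA.
Step 10 — Power factor: PF = P/|S| = 0.01011 (lagging).

(a) P = 0.1491 W  (b) Q = 14.74 VAR  (c) S = 14.74 VA  (d) PF = 0.01011 (lagging)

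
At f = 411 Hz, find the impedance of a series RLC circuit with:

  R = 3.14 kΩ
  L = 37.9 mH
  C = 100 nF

Step 1 — Angular frequency: ω = 2π·f = 2π·411 = 2582 rad/s.
Step 2 — Component impedances:
  R: Z = R = 3140 Ω
  L: Z = jωL = j·2582·0.0379 = 0 + j97.87 Ω
  C: Z = 1/(jωC) = -j/(ω·C) = 0 - j3872 Ω
Step 3 — Series combination: Z_total = R + L + C = 3140 - j3775 Ω = 4910∠-50.2° Ω.

Z = 3140 - j3775 Ω = 4910∠-50.2° Ω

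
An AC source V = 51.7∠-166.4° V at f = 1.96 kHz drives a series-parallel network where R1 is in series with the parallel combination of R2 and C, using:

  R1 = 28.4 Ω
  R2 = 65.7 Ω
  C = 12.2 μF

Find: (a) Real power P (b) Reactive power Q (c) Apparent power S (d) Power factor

Step 1 — Angular frequency: ω = 2π·f = 2π·1960 = 1.232e+04 rad/s.
Step 2 — Component impedances:
  R1: Z = R = 28.4 Ω
  R2: Z = R = 65.7 Ω
  C: Z = 1/(jωC) = -j/(ω·C) = 0 - j6.656 Ω
Step 3 — Parallel branch: R2 || C = 1/(1/R2 + 1/C) = 0.6674 - j6.588 Ω.
Step 4 — Series with R1: Z_total = R1 + (R2 || C) = 29.07 - j6.588 Ω = 29.8∠-12.8° Ω.
Step 5 — Source phasor: V = 51.7∠-166.4° V = -50.25 - j12.16 V.
Step 6 — Current: I = V / Z = -1.554 - j0.7705 A = 1.735∠-153.6° A.
Step 7 — Complex power: S = V·I* = 87.46 - j19.82 VA.
Step 8 — Real power: P = Re(S) = 87.46 W.
Step 9 — Reactive power: Q = Im(S) = -19.82 VAR.
Step 10 — Apparent power: |S| = 89.68 VA.
Step 11 — Power factor: PF = P/|S| = 0.9753 (leading).

(a) P = 87.46 W  (b) Q = -19.82 VAR  (c) S = 89.68 VA  (d) PF = 0.9753 (leading)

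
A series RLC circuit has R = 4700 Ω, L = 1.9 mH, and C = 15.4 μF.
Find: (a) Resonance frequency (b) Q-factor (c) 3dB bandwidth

Step 1 — Resonance condition Im(Z)=0 gives ω₀ = 1/√(LC).
Step 2 — ω₀ = 1/√(0.0019·1.54e-05) = 5846 rad/s.
Step 3 — f₀ = ω₀/(2π) = 930.4 Hz.
Step 4 — Series Q: Q = ω₀L/R = 5846·0.0019/4700 = 0.002363.
Step 5 — 3dB bandwidth: Δω = ω₀/Q = 2.474e+06 rad/s; BW = Δω/(2π) = 3.937e+05 Hz.

(a) f₀ = 930.4 Hz  (b) Q = 0.002363  (c) BW = 3.937e+05 Hz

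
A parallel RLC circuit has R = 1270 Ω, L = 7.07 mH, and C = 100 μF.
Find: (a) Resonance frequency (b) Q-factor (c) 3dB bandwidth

Step 1 — Resonance: ω₀ = 1/√(LC) = 1/√(0.00707·0.0001) = 1189 rad/s.
Step 2 — f₀ = ω₀/(2π) = 189.3 Hz.
Step 3 — Parallel Q: Q = R/(ω₀L) = 1270/(1189·0.00707) = 151.
Step 4 — Bandwidth: Δω = ω₀/Q = 7.874 rad/s; BW = Δω/(2π) = 1.253 Hz.

(a) f₀ = 189.3 Hz  (b) Q = 151  (c) BW = 1.253 Hz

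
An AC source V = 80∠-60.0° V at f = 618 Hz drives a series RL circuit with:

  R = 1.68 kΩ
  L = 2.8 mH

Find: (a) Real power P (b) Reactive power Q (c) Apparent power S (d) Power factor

Step 1 — Angular frequency: ω = 2π·f = 2π·618 = 3883 rad/s.
Step 2 — Component impedances:
  R: Z = R = 1680 Ω
  L: Z = jωL = j·3883·0.0028 = 0 + j10.87 Ω
Step 3 — Series combination: Z_total = R + L = 1680 + j10.87 Ω = 1680∠0.4° Ω.
Step 4 — Source phasor: V = 80∠-60.0° V = 40 - j69.28 V.
Step 5 — Current: I = V / Z = 0.02354 - j0.04139 A = 0.04762∠-60.4° A.
Step 6 — Complex power: S = V·I* = 3.809 + j0.02465 VA.
Step 7 — Real power: P = Re(S) = 3.809 W.
Step 8 — Reactive power: Q = Im(S) = 0.02465 VAR.
Step 9 — Apparent power: |S| = 3.809 VA.
Step 10 — Power factor: PF = P/|S| = 1 (lagging).

(a) P = 3.809 W  (b) Q = 0.02465 VAR  (c) S = 3.809 VA  (d) PF = 1 (lagging)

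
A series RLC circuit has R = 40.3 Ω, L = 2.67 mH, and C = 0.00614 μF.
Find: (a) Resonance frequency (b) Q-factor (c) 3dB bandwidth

Step 1 — Resonance: ω₀ = 1/√(LC) = 1/√(0.00267·6.14e-09) = 2.47e+05 rad/s.
Step 2 — f₀ = ω₀/(2π) = 3.931e+04 Hz.
Step 3 — Series Q: Q = ω₀L/R = 2.47e+05·0.00267/40.3 = 16.36.
Step 4 — Bandwidth: Δω = ω₀/Q = 1.509e+04 rad/s; BW = Δω/(2π) = 2402 Hz.

(a) f₀ = 3.931e+04 Hz  (b) Q = 16.36  (c) BW = 2402 Hz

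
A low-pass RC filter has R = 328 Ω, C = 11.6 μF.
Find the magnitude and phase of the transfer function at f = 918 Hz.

Step 1 — Angular frequency: ω = 2π·918 = 5768 rad/s.
Step 2 — Transfer function: H(jω) = 1/(1 + jωRC).
Step 3 — Denominator: 1 + jωRC = 1 + j·5768·328·1.16e-05 = 1 + j21.95.
Step 4 — H = 0.002072 - j0.04547.
Step 5 — Magnitude: |H| = 0.04552 (-26.8 dB); phase: φ = -87.4°.

|H| = 0.04552 (-26.8 dB), φ = -87.4°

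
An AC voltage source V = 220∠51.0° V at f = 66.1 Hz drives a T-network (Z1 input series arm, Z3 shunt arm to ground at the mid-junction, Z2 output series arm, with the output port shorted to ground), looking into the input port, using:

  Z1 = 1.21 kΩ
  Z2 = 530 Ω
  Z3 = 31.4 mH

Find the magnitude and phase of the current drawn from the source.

Step 1 — Angular frequency: ω = 2π·f = 2π·66.1 = 415.3 rad/s.
Step 2 — Component impedances:
  Z1: Z = R = 1210 Ω
  Z2: Z = R = 530 Ω
  Z3: Z = jωL = j·415.3·0.0314 = 0 + j13.04 Ω
Step 3 — With the output port shorted to ground, the output series arm Z2 runs from the junction to ground; the shunt arm Z3 also runs from the junction to ground. They appear in parallel: Z3 || Z2 = 0.3207 + j13.03 Ω.
Step 4 — Series with input arm Z1: Z_in = Z1 + (Z3 || Z2) = 1210 + j13.03 Ω = 1210∠0.6° Ω.
Step 5 — Source phasor: V = 220∠51.0° V = 138.5 + j171 V.
Step 6 — Ohm's law: I = V / Z_total = (138.5 + j171) / (1210 + j13.03) = 0.1159 + j0.14 A.
Step 7 — Convert to polar: |I| = 0.1818 A, ∠I = 50.4°.

I = 0.1818∠50.4° A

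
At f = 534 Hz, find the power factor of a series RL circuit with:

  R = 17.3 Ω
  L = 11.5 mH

Step 1 — Angular frequency: ω = 2π·f = 2π·534 = 3355 rad/s.
Step 2 — Component impedances:
  R: Z = R = 17.3 Ω
  L: Z = jωL = j·3355·0.0115 = 0 + j38.59 Ω
Step 3 — Series combination: Z_total = R + L = 17.3 + j38.59 Ω = 42.29∠65.9° Ω.
Step 4 — Power factor: PF = cos(φ) = Re(Z)/|Z| = 17.3/42.29 = 0.4091.
Step 5 — Type: Im(Z) = 38.59 ⇒ lagging (phase φ = 65.9°).

PF = 0.4091 (lagging, φ = 65.9°)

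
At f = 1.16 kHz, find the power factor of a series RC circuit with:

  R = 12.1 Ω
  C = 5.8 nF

Step 1 — Angular frequency: ω = 2π·f = 2π·1160 = 7288 rad/s.
Step 2 — Component impedances:
  R: Z = R = 12.1 Ω
  C: Z = 1/(jωC) = -j/(ω·C) = 0 - j2.366e+04 Ω
Step 3 — Series combination: Z_total = R + C = 12.1 - j2.366e+04 Ω = 2.366e+04∠-90.0° Ω.
Step 4 — Power factor: PF = cos(φ) = Re(Z)/|Z| = 12.1/23656 = 0.0005115.
Step 5 — Type: Im(Z) = -2.366e+04 ⇒ leading (phase φ = -90.0°).

PF = 0.0005115 (leading, φ = -90.0°)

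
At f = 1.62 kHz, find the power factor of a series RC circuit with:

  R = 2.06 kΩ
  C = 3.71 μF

Step 1 — Angular frequency: ω = 2π·f = 2π·1620 = 1.018e+04 rad/s.
Step 2 — Component impedances:
  R: Z = R = 2060 Ω
  C: Z = 1/(jωC) = -j/(ω·C) = 0 - j26.48 Ω
Step 3 — Series combination: Z_total = R + C = 2060 - j26.48 Ω = 2060∠-0.7° Ω.
Step 4 — Power factor: PF = cos(φ) = Re(Z)/|Z| = 2060/2060.2 = 0.9999.
Step 5 — Type: Im(Z) = -26.48 ⇒ leading (phase φ = -0.7°).

PF = 0.9999 (leading, φ = -0.7°)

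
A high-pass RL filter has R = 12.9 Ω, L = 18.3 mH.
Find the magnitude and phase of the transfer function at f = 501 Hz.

Step 1 — Angular frequency: ω = 2π·501 = 3148 rad/s.
Step 2 — Transfer function: H(jω) = jωL/(R + jωL).
Step 3 — Numerator jωL = j·57.61; denominator R + jωL = 12.9 + j57.61.
Step 4 — H = 0.9522 + j0.2132.
Step 5 — Magnitude: |H| = 0.9758 (-0.2 dB); phase: φ = 12.6°.

|H| = 0.9758 (-0.2 dB), φ = 12.6°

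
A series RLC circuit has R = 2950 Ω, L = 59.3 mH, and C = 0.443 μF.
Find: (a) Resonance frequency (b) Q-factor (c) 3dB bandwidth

Step 1 — Resonance: ω₀ = 1/√(LC) = 1/√(0.0593·4.43e-07) = 6170 rad/s.
Step 2 — f₀ = ω₀/(2π) = 982 Hz.
Step 3 — Series Q: Q = ω₀L/R = 6170·0.0593/2950 = 0.124.
Step 4 — Bandwidth: Δω = ω₀/Q = 4.975e+04 rad/s; BW = Δω/(2π) = 7917 Hz.

(a) f₀ = 982 Hz  (b) Q = 0.124  (c) BW = 7917 Hz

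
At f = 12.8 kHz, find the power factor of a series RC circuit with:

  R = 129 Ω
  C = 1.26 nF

Step 1 — Angular frequency: ω = 2π·f = 2π·1.28e+04 = 8.042e+04 rad/s.
Step 2 — Component impedances:
  R: Z = R = 129 Ω
  C: Z = 1/(jωC) = -j/(ω·C) = 0 - j9868 Ω
Step 3 — Series combination: Z_total = R + C = 129 - j9868 Ω = 9869∠-89.3° Ω.
Step 4 — Power factor: PF = cos(φ) = Re(Z)/|Z| = 129/9869 = 0.01307.
Step 5 — Type: Im(Z) = -9868 ⇒ leading (phase φ = -89.3°).

PF = 0.01307 (leading, φ = -89.3°)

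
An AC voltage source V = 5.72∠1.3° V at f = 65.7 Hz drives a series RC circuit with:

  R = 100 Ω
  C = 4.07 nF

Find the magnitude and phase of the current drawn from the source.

Step 1 — Angular frequency: ω = 2π·f = 2π·65.7 = 412.8 rad/s.
Step 2 — Component impedances:
  R: Z = R = 100 Ω
  C: Z = 1/(jωC) = -j/(ω·C) = 0 - j5.952e+05 Ω
Step 3 — Series combination: Z_total = R + C = 100 - j5.952e+05 Ω = 5.952e+05∠-90.0° Ω.
Step 4 — Source phasor: V = 5.72∠1.3° V = 5.719 + j0.1298 V.
Step 5 — Ohm's law: I = V / Z_total = (5.719 + j0.1298) / (100 - j5.952e+05) = -2.164e-07 + j9.608e-06 A.
Step 6 — Convert to polar: |I| = 9.61e-06 A, ∠I = 91.3°.

I = 9.61e-06∠91.3° A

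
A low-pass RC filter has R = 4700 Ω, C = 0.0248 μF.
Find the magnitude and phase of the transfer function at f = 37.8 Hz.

Step 1 — Angular frequency: ω = 2π·37.8 = 237.5 rad/s.
Step 2 — Transfer function: H(jω) = 1/(1 + jωRC).
Step 3 — Denominator: 1 + jωRC = 1 + j·237.5·4700·2.48e-08 = 1 + j0.02768.
Step 4 — H = 0.9992 - j0.02766.
Step 5 — Magnitude: |H| = 0.9996 (-0.0 dB); phase: φ = -1.6°.

|H| = 0.9996 (-0.0 dB), φ = -1.6°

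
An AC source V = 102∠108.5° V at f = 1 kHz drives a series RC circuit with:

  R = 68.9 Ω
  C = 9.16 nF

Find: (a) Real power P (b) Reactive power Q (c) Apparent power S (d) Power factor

Step 1 — Angular frequency: ω = 2π·f = 2π·1000 = 6283 rad/s.
Step 2 — Component impedances:
  R: Z = R = 68.9 Ω
  C: Z = 1/(jωC) = -j/(ω·C) = 0 - j1.737e+04 Ω
Step 3 — Series combination: Z_total = R + C = 68.9 - j1.737e+04 Ω = 1.738e+04∠-89.8° Ω.
Step 4 — Source phasor: V = 102∠108.5° V = -32.37 + j96.73 V.
Step 5 — Current: I = V / Z = -0.005574 - j0.001841 A = 0.00587∠-161.7° A.
Step 6 — Complex power: S = V·I* = 0.002374 - j0.5988 VA.
Step 7 — Real power: P = Re(S) = 0.002374 W.
Step 8 — Reactive power: Q = Im(S) = -0.5988 VAR.
Step 9 — Apparent power: |S| = 0.5988 VA.
Step 10 — Power factor: PF = P/|S| = 0.003965 (leading).

(a) P = 0.002374 W  (b) Q = -0.5988 VAR  (c) S = 0.5988 VA  (d) PF = 0.003965 (leading)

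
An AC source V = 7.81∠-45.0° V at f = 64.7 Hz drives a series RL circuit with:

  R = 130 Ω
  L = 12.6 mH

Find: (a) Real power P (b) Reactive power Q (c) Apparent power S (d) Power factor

Step 1 — Angular frequency: ω = 2π·f = 2π·64.7 = 406.5 rad/s.
Step 2 — Component impedances:
  R: Z = R = 130 Ω
  L: Z = jωL = j·406.5·0.0126 = 0 + j5.122 Ω
Step 3 — Series combination: Z_total = R + L = 130 + j5.122 Ω = 130.1∠2.3° Ω.
Step 4 — Source phasor: V = 7.81∠-45.0° V = 5.523 - j5.523 V.
Step 5 — Current: I = V / Z = 0.04074 - j0.04409 A = 0.06003∠-47.3° A.
Step 6 — Complex power: S = V·I* = 0.4685 + j0.01846 VA.
Step 7 — Real power: P = Re(S) = 0.4685 W.
Step 8 — Reactive power: Q = Im(S) = 0.01846 VAR.
Step 9 — Apparent power: |S| = 0.4688 VA.
Step 10 — Power factor: PF = P/|S| = 0.9992 (lagging).

(a) P = 0.4685 W  (b) Q = 0.01846 VAR  (c) S = 0.4688 VA  (d) PF = 0.9992 (lagging)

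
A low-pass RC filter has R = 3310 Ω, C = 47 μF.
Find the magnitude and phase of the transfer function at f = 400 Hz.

Step 1 — Angular frequency: ω = 2π·400 = 2513 rad/s.
Step 2 — Transfer function: H(jω) = 1/(1 + jωRC).
Step 3 — Denominator: 1 + jωRC = 1 + j·2513·3310·4.7e-05 = 1 + j391.
Step 4 — H = 6.541e-06 - j0.002558.
Step 5 — Magnitude: |H| = 0.002558 (-51.8 dB); phase: φ = -89.9°.

|H| = 0.002558 (-51.8 dB), φ = -89.9°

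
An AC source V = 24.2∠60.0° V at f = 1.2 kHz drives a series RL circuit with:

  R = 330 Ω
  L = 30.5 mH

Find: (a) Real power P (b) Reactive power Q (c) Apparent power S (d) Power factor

Step 1 — Angular frequency: ω = 2π·f = 2π·1200 = 7540 rad/s.
Step 2 — Component impedances:
  R: Z = R = 330 Ω
  L: Z = jωL = j·7540·0.0305 = 0 + j230 Ω
Step 3 — Series combination: Z_total = R + L = 330 + j230 Ω = 402.2∠34.9° Ω.
Step 4 — Source phasor: V = 24.2∠60.0° V = 12.1 + j20.96 V.
Step 5 — Current: I = V / Z = 0.05447 + j0.02555 A = 0.06017∠25.1° A.
Step 6 — Complex power: S = V·I* = 1.195 + j0.8324 VA.
Step 7 — Real power: P = Re(S) = 1.195 W.
Step 8 — Reactive power: Q = Im(S) = 0.8324 VAR.
Step 9 — Apparent power: |S| = 1.456 VA.
Step 10 — Power factor: PF = P/|S| = 0.8204 (lagging).

(a) P = 1.195 W  (b) Q = 0.8324 VAR  (c) S = 1.456 VA  (d) PF = 0.8204 (lagging)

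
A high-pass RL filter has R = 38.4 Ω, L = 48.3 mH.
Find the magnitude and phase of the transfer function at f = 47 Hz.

Step 1 — Angular frequency: ω = 2π·47 = 295.3 rad/s.
Step 2 — Transfer function: H(jω) = jωL/(R + jωL).
Step 3 — Numerator jωL = j·14.26; denominator R + jωL = 38.4 + j14.26.
Step 4 — H = 0.1212 + j0.3264.
Step 5 — Magnitude: |H| = 0.3482 (-9.2 dB); phase: φ = 69.6°.

|H| = 0.3482 (-9.2 dB), φ = 69.6°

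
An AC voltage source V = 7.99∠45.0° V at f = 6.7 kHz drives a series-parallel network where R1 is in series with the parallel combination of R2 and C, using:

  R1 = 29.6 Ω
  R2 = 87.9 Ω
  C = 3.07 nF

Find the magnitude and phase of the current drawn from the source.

Step 1 — Angular frequency: ω = 2π·f = 2π·6700 = 4.21e+04 rad/s.
Step 2 — Component impedances:
  R1: Z = R = 29.6 Ω
  R2: Z = R = 87.9 Ω
  C: Z = 1/(jωC) = -j/(ω·C) = 0 - j7738 Ω
Step 3 — Parallel branch: R2 || C = 1/(1/R2 + 1/C) = 87.89 - j0.9984 Ω.
Step 4 — Series with R1: Z_total = R1 + (R2 || C) = 117.5 - j0.9984 Ω = 117.5∠-0.5° Ω.
Step 5 — Source phasor: V = 7.99∠45.0° V = 5.65 + j5.65 V.
Step 6 — Ohm's law: I = V / Z_total = (5.65 + j5.65) / (117.5 - j0.9984) = 0.04768 + j0.04849 A.
Step 7 — Convert to polar: |I| = 0.068 A, ∠I = 45.5°.

I = 0.068∠45.5° A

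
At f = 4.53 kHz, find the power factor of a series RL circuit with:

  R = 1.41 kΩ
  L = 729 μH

Step 1 — Angular frequency: ω = 2π·f = 2π·4530 = 2.846e+04 rad/s.
Step 2 — Component impedances:
  R: Z = R = 1410 Ω
  L: Z = jωL = j·2.846e+04·0.000729 = 0 + j20.75 Ω
Step 3 — Series combination: Z_total = R + L = 1410 + j20.75 Ω = 1410∠0.8° Ω.
Step 4 — Power factor: PF = cos(φ) = Re(Z)/|Z| = 1410/1410.2 = 0.9999.
Step 5 — Type: Im(Z) = 20.75 ⇒ lagging (phase φ = 0.8°).

PF = 0.9999 (lagging, φ = 0.8°)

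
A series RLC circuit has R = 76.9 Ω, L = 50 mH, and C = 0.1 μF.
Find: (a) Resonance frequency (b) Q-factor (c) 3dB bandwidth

Step 1 — Resonance: ω₀ = 1/√(LC) = 1/√(0.05·1e-07) = 1.414e+04 rad/s.
Step 2 — f₀ = ω₀/(2π) = 2251 Hz.
Step 3 — Series Q: Q = ω₀L/R = 1.414e+04·0.05/76.9 = 9.195.
Step 4 — Bandwidth: Δω = ω₀/Q = 1538 rad/s; BW = Δω/(2π) = 244.8 Hz.

(a) f₀ = 2251 Hz  (b) Q = 9.195  (c) BW = 244.8 Hz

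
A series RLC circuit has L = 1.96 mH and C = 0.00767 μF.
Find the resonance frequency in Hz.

Step 1 — Resonance condition Im(Z)=0 gives ω₀ = 1/√(LC).
Step 2 — ω₀ = 1/√(0.00196·7.67e-09) = 2.579e+05 rad/s.
Step 3 — f₀ = ω₀/(2π) = 4.105e+04 Hz.

f₀ = 4.105e+04 Hz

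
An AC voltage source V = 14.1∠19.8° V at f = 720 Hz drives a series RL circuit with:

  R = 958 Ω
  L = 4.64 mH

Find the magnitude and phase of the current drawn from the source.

Step 1 — Angular frequency: ω = 2π·f = 2π·720 = 4524 rad/s.
Step 2 — Component impedances:
  R: Z = R = 958 Ω
  L: Z = jωL = j·4524·0.00464 = 0 + j20.99 Ω
Step 3 — Series combination: Z_total = R + L = 958 + j20.99 Ω = 958.2∠1.3° Ω.
Step 4 — Source phasor: V = 14.1∠19.8° V = 13.27 + j4.776 V.
Step 5 — Ohm's law: I = V / Z_total = (13.27 + j4.776) / (958 + j20.99) = 0.01395 + j0.00468 A.
Step 6 — Convert to polar: |I| = 0.01471 A, ∠I = 18.5°.

I = 0.01471∠18.5° A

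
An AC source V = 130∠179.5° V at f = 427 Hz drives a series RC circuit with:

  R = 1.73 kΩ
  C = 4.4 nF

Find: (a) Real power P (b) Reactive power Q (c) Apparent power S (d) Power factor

Step 1 — Angular frequency: ω = 2π·f = 2π·427 = 2683 rad/s.
Step 2 — Component impedances:
  R: Z = R = 1730 Ω
  C: Z = 1/(jωC) = -j/(ω·C) = 0 - j8.471e+04 Ω
Step 3 — Series combination: Z_total = R + C = 1730 - j8.471e+04 Ω = 8.473e+04∠-88.8° Ω.
Step 4 — Source phasor: V = 130∠179.5° V = -130 + j1.134 V.
Step 5 — Current: I = V / Z = -4.471e-05 - j0.001534 A = 0.001534∠-91.7° A.
Step 6 — Complex power: S = V·I* = 0.004073 - j0.1994 VA.
Step 7 — Real power: P = Re(S) = 0.004073 W.
Step 8 — Reactive power: Q = Im(S) = -0.1994 VAR.
Step 9 — Apparent power: |S| = 0.1995 VA.
Step 10 — Power factor: PF = P/|S| = 0.02042 (leading).

(a) P = 0.004073 W  (b) Q = -0.1994 VAR  (c) S = 0.1995 VA  (d) PF = 0.02042 (leading)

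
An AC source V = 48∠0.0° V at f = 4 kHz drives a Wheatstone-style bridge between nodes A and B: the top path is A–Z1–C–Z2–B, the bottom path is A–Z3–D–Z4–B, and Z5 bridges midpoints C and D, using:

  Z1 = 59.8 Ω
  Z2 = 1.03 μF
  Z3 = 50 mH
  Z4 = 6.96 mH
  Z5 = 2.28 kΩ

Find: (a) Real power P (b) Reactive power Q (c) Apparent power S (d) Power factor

Step 1 — Angular frequency: ω = 2π·f = 2π·4000 = 2.513e+04 rad/s.
Step 2 — Component impedances:
  Z1: Z = R = 59.8 Ω
  Z2: Z = 1/(jωC) = -j/(ω·C) = 0 - j38.63 Ω
  Z3: Z = jωL = j·2.513e+04·0.05 = 0 + j1257 Ω
  Z4: Z = jωL = j·2.513e+04·0.00696 = 0 + j174.9 Ω
  Z5: Z = R = 2280 Ω
Step 3 — Bridge requires nodal analysis (the Z5 bridge couples midpoints C and D, so the two paths cannot be reduced to a simple series/parallel combination). Setting node B to ground and injecting 1 A at node A, the 3-node admittance system at A, C, D solves to V_A = Z_AB = 63.56 - j37.21 Ω = 73.65∠-30.3° Ω.
Step 4 — Source phasor: V = 48∠0.0° V = 48 V.
Step 5 — Current: I = V / Z = 0.5625 + j0.3293 A = 0.6517∠30.3° A.
Step 6 — Complex power: S = V·I* = 27 - j15.8 VA.
Step 7 — Real power: P = Re(S) = 27 W.
Step 8 — Reactive power: Q = Im(S) = -15.8 VAR.
Step 9 — Apparent power: |S| = 31.28 VA.
Step 10 — Power factor: PF = P/|S| = 0.863 (leading).

(a) P = 27 W  (b) Q = -15.8 VAR  (c) S = 31.28 VA  (d) PF = 0.863 (leading)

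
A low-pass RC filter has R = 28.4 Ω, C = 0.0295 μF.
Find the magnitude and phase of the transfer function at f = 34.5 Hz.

Step 1 — Angular frequency: ω = 2π·34.5 = 216.8 rad/s.
Step 2 — Transfer function: H(jω) = 1/(1 + jωRC).
Step 3 — Denominator: 1 + jωRC = 1 + j·216.8·28.4·2.95e-08 = 1 + j0.0001816.
Step 4 — H = 1 - j0.0001816.
Step 5 — Magnitude: |H| = 1 (-0.0 dB); phase: φ = -0.0°.

|H| = 1 (-0.0 dB), φ = -0.0°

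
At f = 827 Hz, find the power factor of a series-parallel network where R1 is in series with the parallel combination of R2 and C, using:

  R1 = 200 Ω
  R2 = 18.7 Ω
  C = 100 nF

Step 1 — Angular frequency: ω = 2π·f = 2π·827 = 5196 rad/s.
Step 2 — Component impedances:
  R1: Z = R = 200 Ω
  R2: Z = R = 18.7 Ω
  C: Z = 1/(jωC) = -j/(ω·C) = 0 - j1924 Ω
Step 3 — Parallel branch: R2 || C = 1/(1/R2 + 1/C) = 18.7 - j0.1817 Ω.
Step 4 — Series with R1: Z_total = R1 + (R2 || C) = 218.7 - j0.1817 Ω = 218.7∠-0.0° Ω.
Step 5 — Power factor: PF = cos(φ) = Re(Z)/|Z| = 218.7/218.7 = 1.
Step 6 — Type: Im(Z) = -0.1817 ⇒ leading (phase φ = -0.0°).

PF = 1 (leading, φ = -0.0°)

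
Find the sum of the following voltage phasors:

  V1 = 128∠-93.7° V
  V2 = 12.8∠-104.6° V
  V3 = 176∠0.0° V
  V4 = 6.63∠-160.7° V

Step 1 — Convert each phasor to rectangular form:
  V1 = 128·(cos(-93.7°) + j·sin(-93.7°)) = -8.26 - j127.7 V
  V2 = 12.8·(cos(-104.6°) + j·sin(-104.6°)) = -3.226 - j12.39 V
  V3 = 176·(cos(0.0°) + j·sin(0.0°)) = 176 V
  V4 = 6.63·(cos(-160.7°) + j·sin(-160.7°)) = -6.257 - j2.191 V
Step 2 — Sum components: V_total = 158.3 - j142.3 V.
Step 3 — Convert to polar: |V_total| = 212.8 V, ∠V_total = -42.0°.

V_total = 212.8∠-42.0° V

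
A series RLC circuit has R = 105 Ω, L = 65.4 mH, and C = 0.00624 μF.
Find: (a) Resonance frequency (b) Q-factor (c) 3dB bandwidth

Step 1 — Resonance: ω₀ = 1/√(LC) = 1/√(0.0654·6.24e-09) = 4.95e+04 rad/s.
Step 2 — f₀ = ω₀/(2π) = 7878 Hz.
Step 3 — Series Q: Q = ω₀L/R = 4.95e+04·0.0654/105 = 30.83.
Step 4 — Bandwidth: Δω = ω₀/Q = 1606 rad/s; BW = Δω/(2π) = 255.5 Hz.

(a) f₀ = 7878 Hz  (b) Q = 30.83  (c) BW = 255.5 Hz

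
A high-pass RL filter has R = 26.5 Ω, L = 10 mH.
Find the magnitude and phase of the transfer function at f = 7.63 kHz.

Step 1 — Angular frequency: ω = 2π·7630 = 4.794e+04 rad/s.
Step 2 — Transfer function: H(jω) = jωL/(R + jωL).
Step 3 — Numerator jωL = j·479.4; denominator R + jωL = 26.5 + j479.4.
Step 4 — H = 0.997 + j0.05511.
Step 5 — Magnitude: |H| = 0.9985 (-0.0 dB); phase: φ = 3.2°.

|H| = 0.9985 (-0.0 dB), φ = 3.2°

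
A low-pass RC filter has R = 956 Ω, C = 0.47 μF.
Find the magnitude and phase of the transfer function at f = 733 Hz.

Step 1 — Angular frequency: ω = 2π·733 = 4606 rad/s.
Step 2 — Transfer function: H(jω) = 1/(1 + jωRC).
Step 3 — Denominator: 1 + jωRC = 1 + j·4606·956·4.7e-07 = 1 + j2.069.
Step 4 — H = 0.1893 - j0.3918.
Step 5 — Magnitude: |H| = 0.4351 (-7.2 dB); phase: φ = -64.2°.

|H| = 0.4351 (-7.2 dB), φ = -64.2°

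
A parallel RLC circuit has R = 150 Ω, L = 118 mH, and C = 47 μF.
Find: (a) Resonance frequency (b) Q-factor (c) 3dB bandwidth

Step 1 — Resonance: ω₀ = 1/√(LC) = 1/√(0.118·4.7e-05) = 424.6 rad/s.
Step 2 — f₀ = ω₀/(2π) = 67.58 Hz.
Step 3 — Parallel Q: Q = R/(ω₀L) = 150/(424.6·0.118) = 2.994.
Step 4 — Bandwidth: Δω = ω₀/Q = 141.8 rad/s; BW = Δω/(2π) = 22.58 Hz.

(a) f₀ = 67.58 Hz  (b) Q = 2.994  (c) BW = 22.58 Hz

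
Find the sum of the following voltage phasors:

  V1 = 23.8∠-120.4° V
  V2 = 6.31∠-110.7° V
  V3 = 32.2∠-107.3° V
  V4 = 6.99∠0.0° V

Step 1 — Convert each phasor to rectangular form:
  V1 = 23.8·(cos(-120.4°) + j·sin(-120.4°)) = -12.04 - j20.53 V
  V2 = 6.31·(cos(-110.7°) + j·sin(-110.7°)) = -2.23 - j5.903 V
  V3 = 32.2·(cos(-107.3°) + j·sin(-107.3°)) = -9.575 - j30.74 V
  V4 = 6.99·(cos(0.0°) + j·sin(0.0°)) = 6.99 V
Step 2 — Sum components: V_total = -16.86 - j57.17 V.
Step 3 — Convert to polar: |V_total| = 59.61 V, ∠V_total = -106.4°.

V_total = 59.61∠-106.4° V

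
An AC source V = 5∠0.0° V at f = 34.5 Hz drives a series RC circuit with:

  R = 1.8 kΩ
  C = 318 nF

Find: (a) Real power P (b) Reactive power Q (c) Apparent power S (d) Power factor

Step 1 — Angular frequency: ω = 2π·f = 2π·34.5 = 216.8 rad/s.
Step 2 — Component impedances:
  R: Z = R = 1800 Ω
  C: Z = 1/(jωC) = -j/(ω·C) = 0 - j1.451e+04 Ω
Step 3 — Series combination: Z_total = R + C = 1800 - j1.451e+04 Ω = 1.462e+04∠-82.9° Ω.
Step 4 — Source phasor: V = 5∠0.0° V = 5 V.
Step 5 — Current: I = V / Z = 4.212e-05 + j0.0003394 A = 0.000342∠82.9° A.
Step 6 — Complex power: S = V·I* = 0.0002106 - j0.001697 VA.
Step 7 — Real power: P = Re(S) = 0.0002106 W.
Step 8 — Reactive power: Q = Im(S) = -0.001697 VAR.
Step 9 — Apparent power: |S| = 0.00171 VA.
Step 10 — Power factor: PF = P/|S| = 0.1231 (leading).

(a) P = 0.0002106 W  (b) Q = -0.001697 VAR  (c) S = 0.00171 VA  (d) PF = 0.1231 (leading)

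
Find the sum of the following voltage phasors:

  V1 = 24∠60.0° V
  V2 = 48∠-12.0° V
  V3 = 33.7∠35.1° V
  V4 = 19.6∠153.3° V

Step 1 — Convert each phasor to rectangular form:
  V1 = 24·(cos(60.0°) + j·sin(60.0°)) = 12 + j20.78 V
  V2 = 48·(cos(-12.0°) + j·sin(-12.0°)) = 46.95 - j9.98 V
  V3 = 33.7·(cos(35.1°) + j·sin(35.1°)) = 27.57 + j19.38 V
  V4 = 19.6·(cos(153.3°) + j·sin(153.3°)) = -17.51 + j8.807 V
Step 2 — Sum components: V_total = 69.01 + j38.99 V.
Step 3 — Convert to polar: |V_total| = 79.26 V, ∠V_total = 29.5°.

V_total = 79.26∠29.5° V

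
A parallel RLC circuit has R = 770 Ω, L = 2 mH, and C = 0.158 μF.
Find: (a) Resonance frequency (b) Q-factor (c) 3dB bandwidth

Step 1 — Resonance: ω₀ = 1/√(LC) = 1/√(0.002·1.58e-07) = 5.625e+04 rad/s.
Step 2 — f₀ = ω₀/(2π) = 8953 Hz.
Step 3 — Parallel Q: Q = R/(ω₀L) = 770/(5.625e+04·0.002) = 6.844.
Step 4 — Bandwidth: Δω = ω₀/Q = 8220 rad/s; BW = Δω/(2π) = 1308 Hz.

(a) f₀ = 8953 Hz  (b) Q = 6.844  (c) BW = 1308 Hz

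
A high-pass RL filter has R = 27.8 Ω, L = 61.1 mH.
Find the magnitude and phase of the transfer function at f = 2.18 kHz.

Step 1 — Angular frequency: ω = 2π·2180 = 1.37e+04 rad/s.
Step 2 — Transfer function: H(jω) = jωL/(R + jωL).
Step 3 — Numerator jωL = j·836.9; denominator R + jωL = 27.8 + j836.9.
Step 4 — H = 0.9989 + j0.03318.
Step 5 — Magnitude: |H| = 0.9994 (-0.0 dB); phase: φ = 1.9°.

|H| = 0.9994 (-0.0 dB), φ = 1.9°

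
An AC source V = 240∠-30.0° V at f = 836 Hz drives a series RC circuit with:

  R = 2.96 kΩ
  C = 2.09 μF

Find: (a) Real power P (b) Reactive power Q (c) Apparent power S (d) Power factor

Step 1 — Angular frequency: ω = 2π·f = 2π·836 = 5253 rad/s.
Step 2 — Component impedances:
  R: Z = R = 2960 Ω
  C: Z = 1/(jωC) = -j/(ω·C) = 0 - j91.09 Ω
Step 3 — Series combination: Z_total = R + C = 2960 - j91.09 Ω = 2961∠-1.8° Ω.
Step 4 — Source phasor: V = 240∠-30.0° V = 207.8 - j120 V.
Step 5 — Current: I = V / Z = 0.0714 - j0.03834 A = 0.08104∠-28.2° A.
Step 6 — Complex power: S = V·I* = 19.44 - j0.5983 VA.
Step 7 — Real power: P = Re(S) = 19.44 W.
Step 8 — Reactive power: Q = Im(S) = -0.5983 VAR.
Step 9 — Apparent power: |S| = 19.45 VA.
Step 10 — Power factor: PF = P/|S| = 0.9995 (leading).

(a) P = 19.44 W  (b) Q = -0.5983 VAR  (c) S = 19.45 VA  (d) PF = 0.9995 (leading)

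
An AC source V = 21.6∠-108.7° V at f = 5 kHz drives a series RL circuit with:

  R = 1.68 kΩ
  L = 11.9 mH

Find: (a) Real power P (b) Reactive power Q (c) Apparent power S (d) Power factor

Step 1 — Angular frequency: ω = 2π·f = 2π·5000 = 3.142e+04 rad/s.
Step 2 — Component impedances:
  R: Z = R = 1680 Ω
  L: Z = jωL = j·3.142e+04·0.0119 = 0 + j373.8 Ω
Step 3 — Series combination: Z_total = R + L = 1680 + j373.8 Ω = 1721∠12.5° Ω.
Step 4 — Source phasor: V = 21.6∠-108.7° V = -6.925 - j20.46 V.
Step 5 — Current: I = V / Z = -0.00651 - j0.01073 A = 0.01255∠-121.2° A.
Step 6 — Complex power: S = V·I* = 0.2646 + j0.05888 VA.
Step 7 — Real power: P = Re(S) = 0.2646 W.
Step 8 — Reactive power: Q = Im(S) = 0.05888 VAR.
Step 9 — Apparent power: |S| = 0.2711 VA.
Step 10 — Power factor: PF = P/|S| = 0.9761 (lagging).

(a) P = 0.2646 W  (b) Q = 0.05888 VAR  (c) S = 0.2711 VA  (d) PF = 0.9761 (lagging)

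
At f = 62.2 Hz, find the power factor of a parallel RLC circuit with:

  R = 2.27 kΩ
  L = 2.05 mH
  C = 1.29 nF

Step 1 — Angular frequency: ω = 2π·f = 2π·62.2 = 390.8 rad/s.
Step 2 — Component impedances:
  R: Z = R = 2270 Ω
  L: Z = jωL = j·390.8·0.00205 = 0 + j0.8012 Ω
  C: Z = 1/(jωC) = -j/(ω·C) = 0 - j1.984e+06 Ω
Step 3 — Parallel combination: 1/Z_total = 1/R + 1/L + 1/C; Z_total = 0.0002828 + j0.8012 Ω = 0.8012∠90.0° Ω.
Step 4 — Power factor: PF = cos(φ) = Re(Z)/|Z| = 0.00028276/0.80117 = 0.0003529.
Step 5 — Type: Im(Z) = 0.8012 ⇒ lagging (phase φ = 90.0°).

PF = 0.0003529 (lagging, φ = 90.0°)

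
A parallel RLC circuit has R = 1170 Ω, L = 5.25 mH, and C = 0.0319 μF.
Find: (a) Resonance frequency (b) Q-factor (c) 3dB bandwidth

Step 1 — Resonance: ω₀ = 1/√(LC) = 1/√(0.00525·3.19e-08) = 7.727e+04 rad/s.
Step 2 — f₀ = ω₀/(2π) = 1.23e+04 Hz.
Step 3 — Parallel Q: Q = R/(ω₀L) = 1170/(7.727e+04·0.00525) = 2.884.
Step 4 — Bandwidth: Δω = ω₀/Q = 2.679e+04 rad/s; BW = Δω/(2π) = 4264 Hz.

(a) f₀ = 1.23e+04 Hz  (b) Q = 2.884  (c) BW = 4264 Hz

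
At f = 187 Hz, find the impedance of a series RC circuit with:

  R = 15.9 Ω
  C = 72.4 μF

Step 1 — Angular frequency: ω = 2π·f = 2π·187 = 1175 rad/s.
Step 2 — Component impedances:
  R: Z = R = 15.9 Ω
  C: Z = 1/(jωC) = -j/(ω·C) = 0 - j11.76 Ω
Step 3 — Series combination: Z_total = R + C = 15.9 - j11.76 Ω = 19.77∠-36.5° Ω.

Z = 15.9 - j11.76 Ω = 19.77∠-36.5° Ω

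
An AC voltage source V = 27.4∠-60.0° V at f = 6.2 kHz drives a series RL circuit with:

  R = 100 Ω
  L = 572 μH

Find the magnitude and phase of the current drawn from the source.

Step 1 — Angular frequency: ω = 2π·f = 2π·6200 = 3.896e+04 rad/s.
Step 2 — Component impedances:
  R: Z = R = 100 Ω
  L: Z = jωL = j·3.896e+04·0.000572 = 0 + j22.28 Ω
Step 3 — Series combination: Z_total = R + L = 100 + j22.28 Ω = 102.5∠12.6° Ω.
Step 4 — Source phasor: V = 27.4∠-60.0° V = 13.7 - j23.73 V.
Step 5 — Ohm's law: I = V / Z_total = (13.7 - j23.73) / (100 + j22.28) = 0.08015 - j0.2551 A.
Step 6 — Convert to polar: |I| = 0.2674 A, ∠I = -72.6°.

I = 0.2674∠-72.6° A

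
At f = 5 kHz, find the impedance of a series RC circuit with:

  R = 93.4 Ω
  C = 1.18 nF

Step 1 — Angular frequency: ω = 2π·f = 2π·5000 = 3.142e+04 rad/s.
Step 2 — Component impedances:
  R: Z = R = 93.4 Ω
  C: Z = 1/(jωC) = -j/(ω·C) = 0 - j2.698e+04 Ω
Step 3 — Series combination: Z_total = R + C = 93.4 - j2.698e+04 Ω = 2.698e+04∠-89.8° Ω.

Z = 93.4 - j2.698e+04 Ω = 2.698e+04∠-89.8° Ω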